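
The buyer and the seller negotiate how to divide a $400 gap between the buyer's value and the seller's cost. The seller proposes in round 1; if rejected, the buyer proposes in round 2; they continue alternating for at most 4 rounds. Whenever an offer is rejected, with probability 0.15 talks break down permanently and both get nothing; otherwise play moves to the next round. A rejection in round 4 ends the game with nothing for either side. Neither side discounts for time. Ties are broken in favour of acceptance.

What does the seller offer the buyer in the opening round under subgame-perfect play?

296.65

Round 4 (the buyer proposes): rejection yields 0 for the seller; the buyer offers 0 and keeps 400.
Round 3 (the seller proposes): rejecting gives the buyer an expected 0.85 × 400 = 340; the seller offers that and keeps 60.
Round 2 (the buyer proposes): rejecting gives the seller an expected 0.85 × 60 = 51, so the buyer offers 51, keeping 349.
Round 1 (the seller proposes): rejecting gives the buyer an expected 0.85 × 349 = 296.65, so the seller offers 296.65, keeping 103.35.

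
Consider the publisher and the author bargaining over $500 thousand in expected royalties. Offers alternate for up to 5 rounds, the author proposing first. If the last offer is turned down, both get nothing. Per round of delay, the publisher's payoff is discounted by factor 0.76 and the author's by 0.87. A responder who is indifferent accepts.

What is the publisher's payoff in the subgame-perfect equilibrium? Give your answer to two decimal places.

Round 5 (the author proposes): the publisher will accept anything ≥ 0, so the author offers 0 and keeps 500.
Round 4 (the publisher proposes): the author can get 500 next round, worth 0.87 × 500 = 435 now. The publisher offers 435 and keeps 500 − 435 = 65.
Round 3 (the author proposes): the publisher can get 65 next round, worth 0.76 × 65 = 49.4 now. The author offers 49.4 and keeps 500 − 49.4 = 450.6.
Round 2 (the publisher proposes): the author can get 450.6 next round, worth 0.87 × 450.6 = 392.022 now. The publisher offers 392.022 and keeps 500 − 392.022 = 107.978.
Round 1 (the author proposes): the publisher can get 107.978 next round, worth 0.76 × 107.978 = 82.06328 now; the author offers that and keeps 417.93672.

82.06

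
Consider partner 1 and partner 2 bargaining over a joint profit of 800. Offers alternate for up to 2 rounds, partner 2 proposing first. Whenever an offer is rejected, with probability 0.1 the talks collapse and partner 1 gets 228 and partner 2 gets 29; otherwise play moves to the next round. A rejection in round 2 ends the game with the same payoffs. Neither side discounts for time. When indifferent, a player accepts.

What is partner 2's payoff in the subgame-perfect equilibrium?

83.3

Round 2 (partner 1 proposes): partner 2 gets 29 if talks fail, so partner 1 offers 29 and keeps 771.
Round 1 (partner 2 proposes): rejecting gives partner 1 an expected 0.9 × 771 + 0.1 × 228 = 716.7, so partner 2 offers 716.7, keeping 83.3.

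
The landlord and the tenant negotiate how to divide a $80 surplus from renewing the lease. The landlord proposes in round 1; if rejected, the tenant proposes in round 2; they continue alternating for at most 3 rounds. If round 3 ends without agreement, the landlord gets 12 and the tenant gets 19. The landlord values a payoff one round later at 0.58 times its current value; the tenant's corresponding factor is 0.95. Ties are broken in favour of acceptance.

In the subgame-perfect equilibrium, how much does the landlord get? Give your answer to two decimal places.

37.61

Round 3 (the landlord proposes): the tenant gets 19 if talks fail, so the landlord offers 19 and keeps 61.
Round 2 (the tenant proposes): the landlord can get 61 next round, worth 0.58 × 61 = 35.38 now; the tenant offers that and keeps 44.62.
Round 1 (the landlord proposes): the tenant can get 44.62 next round, worth 0.95 × 44.62 = 42.389 now, so the landlord offers 42.389, keeping 37.611.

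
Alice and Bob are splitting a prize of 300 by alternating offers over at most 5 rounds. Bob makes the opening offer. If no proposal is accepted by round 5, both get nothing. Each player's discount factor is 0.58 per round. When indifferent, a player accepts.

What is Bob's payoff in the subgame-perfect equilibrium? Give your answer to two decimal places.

202.34

Round 5 (Bob proposes): Alice will accept anything ≥ 0, so Bob offers 0 and keeps 300.
Round 4 (Alice proposes): Bob can get 300 next round, worth 0.58 × 300 = 174 now, so Alice offers 174, keeping 126.
Round 3 (Bob proposes): Alice can get 126 next round, worth 0.58 × 126 = 73.08 now; Bob offers that and keeps 226.92.
Round 2 (Alice proposes): Bob can get 226.92 next round, worth 0.58 × 226.92 = 131.6136 now; Alice offers that and keeps 168.3864.
Round 1 (Bob proposes): Alice can get 168.3864 next round, worth 0.58 × 168.3864 = 97.664112 now. Bob offers 97.664112 and keeps 300 − 97.664112 = 202.335888.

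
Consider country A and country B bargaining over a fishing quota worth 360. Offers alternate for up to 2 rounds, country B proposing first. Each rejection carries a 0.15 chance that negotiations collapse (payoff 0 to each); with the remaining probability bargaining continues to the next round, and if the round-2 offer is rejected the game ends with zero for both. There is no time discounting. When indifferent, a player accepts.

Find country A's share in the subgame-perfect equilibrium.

Round 2 (country A proposes): rejection yields 0 for country B; country A offers 0 and keeps 360.
Round 1 (country B proposes): rejecting gives country A an expected 0.85 × 360 = 306, so country B offers 306, keeping 54.

306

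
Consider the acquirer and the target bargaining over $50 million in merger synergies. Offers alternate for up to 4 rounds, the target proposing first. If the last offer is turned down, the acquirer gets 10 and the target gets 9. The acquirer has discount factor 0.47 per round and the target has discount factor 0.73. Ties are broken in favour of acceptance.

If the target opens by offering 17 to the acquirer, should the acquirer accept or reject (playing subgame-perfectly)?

Round 4 (the acquirer proposes): the target gets 9 if talks fail, so the acquirer offers 9 and keeps 41.
Round 3 (the target proposes): the acquirer can get 41 next round, worth 0.47 × 41 = 19.27 now; the target offers that and keeps 30.73.
Round 2 (the acquirer proposes): the target can get 30.73 next round, worth 0.73 × 30.73 = 22.4329 now; the acquirer offers that and keeps 27.5671.
So by rejecting in round 1, the acquirer gets 27.5671 next round, worth 0.47 × 27.5671 = 12.956537 now.
Offer 17 ≥ 12.956537, so the acquirer accepts.

Accept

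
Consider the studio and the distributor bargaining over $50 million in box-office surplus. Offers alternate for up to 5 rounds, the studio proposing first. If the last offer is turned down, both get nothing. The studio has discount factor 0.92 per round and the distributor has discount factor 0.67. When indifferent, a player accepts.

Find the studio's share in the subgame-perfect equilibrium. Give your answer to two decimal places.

45.67

Solve by backward induction from round 5.
Round 5 (the studio proposes): rejection yields 0 for the distributor; the studio offers 0 and keeps 50.
Round 4 (the distributor proposes): the studio can get 50 next round, worth 0.92 × 50 = 46 now, so the distributor offers 46, keeping 4.
Round 3 (the studio proposes): the distributor can get 4 next round, worth 0.67 × 4 = 2.68 now, so the studio offers 2.68, keeping 47.32.
Round 2 (the distributor proposes): the studio can get 47.32 next round, worth 0.92 × 47.32 = 43.5344 now; the distributor offers that and keeps 6.4656.
Round 1 (the studio proposes): the distributor can get 6.4656 next round, worth 0.67 × 6.4656 = 4.331952 now. The studio offers 4.331952 and keeps 50 − 4.331952 = 45.668048.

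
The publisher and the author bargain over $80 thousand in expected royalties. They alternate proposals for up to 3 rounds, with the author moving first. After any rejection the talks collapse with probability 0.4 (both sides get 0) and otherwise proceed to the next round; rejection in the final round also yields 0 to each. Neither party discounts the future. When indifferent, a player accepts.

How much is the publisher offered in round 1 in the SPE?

19.2

Round 3 (the author proposes): rejection yields 0 for the publisher; the author offers 0 and keeps 80.
Round 2 (the publisher proposes): rejecting gives the author an expected 0.6 × 80 = 48, so the publisher offers 48, keeping 32.
Round 1 (the author proposes): rejecting gives the publisher an expected 0.6 × 32 = 19.2, so the author offers 19.2, keeping 60.8.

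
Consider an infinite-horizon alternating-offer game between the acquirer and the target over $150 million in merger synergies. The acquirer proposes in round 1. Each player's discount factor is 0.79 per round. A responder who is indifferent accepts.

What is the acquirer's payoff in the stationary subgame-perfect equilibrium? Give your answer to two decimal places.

In a stationary SPE each proposer offers the other exactly their discounted continuation value.
If the acquirer keeps x when proposing and the target keeps y when proposing, then x = 150 − 0.79y and y = 150 − 0.79x.
Solving: x = 150(1 − 0.79) / (1 − 0.79·0.79) = 31.5 / 0.3759 ≈ 83.7989.
The target gets 150 − 83.7989 ≈ 66.2011.

83.80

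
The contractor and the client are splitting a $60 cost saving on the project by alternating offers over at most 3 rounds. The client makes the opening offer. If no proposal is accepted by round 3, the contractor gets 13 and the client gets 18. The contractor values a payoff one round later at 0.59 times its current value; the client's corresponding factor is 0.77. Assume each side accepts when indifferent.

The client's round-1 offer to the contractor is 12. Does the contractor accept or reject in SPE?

Reject

Round 3 (the client proposes): the contractor gets 13 if talks fail, so the client offers 13 and keeps 47.
Round 2 (the contractor proposes): the client can get 47 next round, worth 0.77 × 47 = 36.19 now, so the contractor offers 36.19, keeping 23.81.
So by rejecting in round 1, the contractor gets 23.81 next round, worth 0.59 × 23.81 = 14.0479 now.
Offer 12 < 14.0479, so the contractor rejects.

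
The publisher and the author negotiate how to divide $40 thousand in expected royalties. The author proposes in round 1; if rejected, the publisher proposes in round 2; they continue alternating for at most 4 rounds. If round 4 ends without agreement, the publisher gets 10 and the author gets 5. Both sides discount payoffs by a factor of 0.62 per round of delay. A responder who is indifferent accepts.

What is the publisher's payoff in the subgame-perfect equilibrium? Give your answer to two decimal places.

Round 4 (the publisher proposes): the author gets 5 if talks fail, so the publisher offers 5 and keeps 35.
Round 3 (the author proposes): the publisher can get 35 next round, worth 0.62 × 35 = 21.7 now; the author offers that and keeps 18.3.
Round 2 (the publisher proposes): the author can get 18.3 next round, worth 0.62 × 18.3 = 11.346 now; the publisher offers that and keeps 28.654.
Round 1 (the author proposes): the publisher can get 28.654 next round, worth 0.62 × 28.654 = 17.76548 now; the author offers that and keeps 22.23452.

17.77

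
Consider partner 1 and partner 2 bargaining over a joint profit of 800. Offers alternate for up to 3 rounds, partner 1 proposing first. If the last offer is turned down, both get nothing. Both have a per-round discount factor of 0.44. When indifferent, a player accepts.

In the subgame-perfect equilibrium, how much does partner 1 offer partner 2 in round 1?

197.12

Round 3 (partner 1 proposes): rejection yields 0 for partner 2; partner 1 offers 0 and keeps 800.
Round 2 (partner 2 proposes): partner 1 can get 800 next round, worth 0.44 × 800 = 352 now. Partner 2 offers 352 and keeps 800 − 352 = 448.
Round 1 (partner 1 proposes): partner 2 can get 448 next round, worth 0.44 × 448 = 197.12 now; partner 1 offers that and keeps 602.88.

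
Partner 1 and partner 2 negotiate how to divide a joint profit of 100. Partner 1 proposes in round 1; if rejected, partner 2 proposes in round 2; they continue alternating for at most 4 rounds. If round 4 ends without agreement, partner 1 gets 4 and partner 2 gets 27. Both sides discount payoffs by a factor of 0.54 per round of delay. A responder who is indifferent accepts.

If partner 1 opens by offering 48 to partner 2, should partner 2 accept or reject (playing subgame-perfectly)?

Accept

Round 4 (partner 2 proposes): partner 1 gets 4 if talks fail, so partner 2 offers 4 and keeps 96.
Round 3 (partner 1 proposes): partner 2 can get 96 next round, worth 0.54 × 96 = 51.84 now. Partner 1 offers 51.84 and keeps 100 − 51.84 = 48.16.
Round 2 (partner 2 proposes): partner 1 can get 48.16 next round, worth 0.54 × 48.16 = 26.0064 now. Partner 2 offers 26.0064 and keeps 100 − 26.0064 = 73.9936.
So by rejecting in round 1, partner 2 gets 73.9936 next round, worth 0.54 × 73.9936 = 39.956544 now.
Offer 48 ≥ 39.956544, so partner 2 accepts.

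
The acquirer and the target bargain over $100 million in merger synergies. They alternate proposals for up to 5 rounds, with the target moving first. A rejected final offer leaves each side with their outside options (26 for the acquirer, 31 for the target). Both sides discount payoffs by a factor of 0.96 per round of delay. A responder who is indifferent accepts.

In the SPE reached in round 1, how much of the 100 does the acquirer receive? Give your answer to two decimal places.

29.46

Round 5 (the target proposes): the acquirer gets 26 if talks fail, so the target offers 26 and keeps 74.
Round 4 (the acquirer proposes): the target can get 74 next round, worth 0.96 × 74 = 71.04 now. The acquirer offers 71.04 and keeps 100 − 71.04 = 28.96.
Round 3 (the target proposes): the acquirer can get 28.96 next round, worth 0.96 × 28.96 = 27.8016 now; the target offers that and keeps 72.1984.
Round 2 (the acquirer proposes): the target can get 72.1984 next round, worth 0.96 × 72.1984 = 69.310464 now; the acquirer offers that and keeps 30.689536.
Round 1 (the target proposes): the acquirer can get 30.689536 next round, worth 0.96 × 30.689536 = 29.46195456 now; the target offers that and keeps 70.53804544.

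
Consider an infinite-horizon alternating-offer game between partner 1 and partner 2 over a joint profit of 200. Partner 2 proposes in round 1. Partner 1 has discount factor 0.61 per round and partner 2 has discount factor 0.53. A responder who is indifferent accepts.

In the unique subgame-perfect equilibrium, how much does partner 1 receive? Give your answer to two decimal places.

When partner 2 proposes, partner 1 accepts any offer worth at least 0.61 times what partner 1 would get by proposing next round; and vice versa.
This gives x = 200 − 0.61y and y = 200 − 0.53x, where x and y are each side's share when it proposes.
Hence (1 − 0.61·0.53)x = 200(1 − 0.61), i.e. 0.6767·x = 78.
x ≈ 115.2653; partner 1's share is 200 − x ≈ 84.7347.

84.73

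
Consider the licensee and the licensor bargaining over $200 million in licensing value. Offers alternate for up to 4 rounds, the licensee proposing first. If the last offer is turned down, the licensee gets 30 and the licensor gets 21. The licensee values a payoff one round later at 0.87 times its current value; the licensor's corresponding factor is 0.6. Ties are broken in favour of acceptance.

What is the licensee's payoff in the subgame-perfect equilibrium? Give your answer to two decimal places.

Solve by backward induction from round 4.
Round 4 (the licensor proposes): the licensee gets 30 if talks fail, so the licensor offers 30 and keeps 170.
Round 3 (the licensee proposes): the licensor can get 170 next round, worth 0.6 × 170 = 102 now. The licensee offers 102 and keeps 200 − 102 = 98.
Round 2 (the licensor proposes): the licensee can get 98 next round, worth 0.87 × 98 = 85.26 now. The licensor offers 85.26 and keeps 200 − 85.26 = 114.74.
Round 1 (the licensee proposes): the licensor can get 114.74 next round, worth 0.6 × 114.74 = 68.844 now; the licensee offers that and keeps 131.156.

131.16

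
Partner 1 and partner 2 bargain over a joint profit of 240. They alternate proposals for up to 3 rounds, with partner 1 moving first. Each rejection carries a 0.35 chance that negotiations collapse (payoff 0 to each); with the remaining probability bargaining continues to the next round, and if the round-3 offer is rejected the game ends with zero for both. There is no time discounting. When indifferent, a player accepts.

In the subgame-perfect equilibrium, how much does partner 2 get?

By backward induction:
Round 3 (partner 1 proposes): partner 2 will accept anything ≥ 0, so partner 1 offers 0 and keeps 240.
Round 2 (partner 2 proposes): rejecting gives partner 1 an expected 0.65 × 240 = 156; partner 2 offers that and keeps 84.
Round 1 (partner 1 proposes): rejecting gives partner 2 an expected 0.65 × 84 = 54.6. Partner 1 offers 54.6 and keeps 240 − 54.6 = 185.4.

54.6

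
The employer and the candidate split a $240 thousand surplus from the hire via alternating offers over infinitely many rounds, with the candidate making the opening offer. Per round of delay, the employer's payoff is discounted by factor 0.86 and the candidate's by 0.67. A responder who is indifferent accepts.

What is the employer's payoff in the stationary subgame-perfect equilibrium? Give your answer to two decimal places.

160.72

When the candidate proposes, the employer accepts any offer worth at least 0.86 times what the employer would get by proposing next round; and vice versa.
This gives x = 240 − 0.86y and y = 240 − 0.67x, where x and y are each side's share when it proposes.
Hence (1 − 0.86·0.67)x = 240(1 − 0.86), i.e. 0.4238·x = 33.6.
x ≈ 79.2827; the employer's share is 240 − x ≈ 160.7173.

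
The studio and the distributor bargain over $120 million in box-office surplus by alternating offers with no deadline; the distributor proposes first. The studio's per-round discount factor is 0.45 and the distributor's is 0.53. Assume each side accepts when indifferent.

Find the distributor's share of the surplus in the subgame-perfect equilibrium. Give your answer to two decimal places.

Let x be the distributor's share when the distributor proposes and y be the studio's share when the studio proposes.
The studio accepts iff offered ≥ 0.45·y, so x = 120 − 0.45y. Symmetrically y = 120 − 0.53x.
Substituting: x = 120 − 0.45(120 − 0.53x), giving x(1 − 0.53·0.45) = 120(1 − 0.45).
So x = 120 × 0.55 / 0.7615 ≈ 86.6710, and the studio receives 120 − x ≈ 33.3290.

86.67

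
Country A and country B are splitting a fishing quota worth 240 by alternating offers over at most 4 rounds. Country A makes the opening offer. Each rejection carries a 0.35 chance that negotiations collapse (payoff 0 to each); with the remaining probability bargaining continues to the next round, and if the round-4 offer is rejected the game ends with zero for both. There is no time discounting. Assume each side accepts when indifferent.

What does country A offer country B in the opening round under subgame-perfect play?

120.51

Round 4 (country B proposes): country A will accept anything ≥ 0, so country B offers 0 and keeps 240.
Round 3 (country A proposes): rejecting gives country B an expected 0.65 × 240 = 156, so country A offers 156, keeping 84.
Round 2 (country B proposes): rejecting gives country A an expected 0.65 × 84 = 54.6. Country B offers 54.6 and keeps 240 − 54.6 = 185.4.
Round 1 (country A proposes): rejecting gives country B an expected 0.65 × 185.4 = 120.51. Country A offers 120.51 and keeps 240 − 120.51 = 119.49.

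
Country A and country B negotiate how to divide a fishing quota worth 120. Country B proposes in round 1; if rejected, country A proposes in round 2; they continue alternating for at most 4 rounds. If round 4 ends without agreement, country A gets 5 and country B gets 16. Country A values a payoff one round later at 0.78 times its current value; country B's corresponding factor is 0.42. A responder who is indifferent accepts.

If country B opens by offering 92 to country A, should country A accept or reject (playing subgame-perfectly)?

Round 4 (country A proposes): country B gets 16 if talks fail, so country A offers 16 and keeps 104.
Round 3 (country B proposes): country A can get 104 next round, worth 0.78 × 104 = 81.12 now. Country B offers 81.12 and keeps 120 − 81.12 = 38.88.
Round 2 (country A proposes): country B can get 38.88 next round, worth 0.42 × 38.88 = 16.3296 now; country A offers that and keeps 103.6704.
So by rejecting in round 1, country A gets 103.6704 next round, worth 0.78 × 103.6704 = 80.862912 now.
Offer 92 ≥ 80.862912, so country A accepts.

Accept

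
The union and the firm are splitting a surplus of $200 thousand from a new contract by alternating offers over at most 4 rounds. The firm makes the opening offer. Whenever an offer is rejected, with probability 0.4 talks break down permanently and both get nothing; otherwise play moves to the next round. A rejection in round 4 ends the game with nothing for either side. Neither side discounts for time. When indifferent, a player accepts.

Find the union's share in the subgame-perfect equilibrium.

By backward induction:
Round 4 (the union proposes): the firm will accept anything ≥ 0, so the union offers 0 and keeps 200.
Round 3 (the firm proposes): rejecting gives the union an expected 0.6 × 200 = 120; the firm offers that and keeps 80.
Round 2 (the union proposes): rejecting gives the firm an expected 0.6 × 80 = 48; the union offers that and keeps 152.
Round 1 (the firm proposes): rejecting gives the union an expected 0.6 × 152 = 91.2, so the firm offers 91.2, keeping 108.8.

91.2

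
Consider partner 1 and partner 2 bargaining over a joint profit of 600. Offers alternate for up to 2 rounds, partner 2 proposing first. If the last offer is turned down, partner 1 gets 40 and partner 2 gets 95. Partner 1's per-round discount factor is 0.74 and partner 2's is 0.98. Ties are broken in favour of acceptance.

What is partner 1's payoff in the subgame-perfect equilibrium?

Round 2 (partner 1 proposes): partner 2 gets 95 if talks fail, so partner 1 offers 95 and keeps 505.
Round 1 (partner 2 proposes): partner 1 can get 505 next round, worth 0.74 × 505 = 373.7 now, so partner 2 offers 373.7, keeping 226.3.

373.7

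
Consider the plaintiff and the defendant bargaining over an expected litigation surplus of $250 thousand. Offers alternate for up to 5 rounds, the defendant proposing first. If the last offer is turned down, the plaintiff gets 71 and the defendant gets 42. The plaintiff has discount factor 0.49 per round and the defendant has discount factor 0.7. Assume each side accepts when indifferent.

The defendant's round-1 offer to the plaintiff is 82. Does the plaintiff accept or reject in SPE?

Accept

Round 5 (the defendant proposes): the plaintiff gets 71 if talks fail, so the defendant offers 71 and keeps 179.
Round 4 (the plaintiff proposes): the defendant can get 179 next round, worth 0.7 × 179 = 125.3 now, so the plaintiff offers 125.3, keeping 124.7.
Round 3 (the defendant proposes): the plaintiff can get 124.7 next round, worth 0.49 × 124.7 = 61.103 now. The defendant offers 61.103 and keeps 250 − 61.103 = 188.897.
Round 2 (the plaintiff proposes): the defendant can get 188.897 next round, worth 0.7 × 188.897 = 132.2279 now; the plaintiff offers that and keeps 117.7721.
So by rejecting in round 1, the plaintiff gets 117.7721 next round, worth 0.49 × 117.7721 = 57.708329 now.
Offer 82 ≥ 57.708329, so the plaintiff accepts.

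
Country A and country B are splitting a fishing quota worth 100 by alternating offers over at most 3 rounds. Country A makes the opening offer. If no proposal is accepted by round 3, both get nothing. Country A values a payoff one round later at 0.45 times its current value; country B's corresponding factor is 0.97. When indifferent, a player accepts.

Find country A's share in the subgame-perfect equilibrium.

46.65

Round 3 (country A proposes): country B will accept anything ≥ 0, so country A offers 0 and keeps 100.
Round 2 (country B proposes): country A can get 100 next round, worth 0.45 × 100 = 45 now. Country B offers 45 and keeps 100 − 45 = 55.
Round 1 (country A proposes): country B can get 55 next round, worth 0.97 × 55 = 53.35 now; country A offers that and keeps 46.65.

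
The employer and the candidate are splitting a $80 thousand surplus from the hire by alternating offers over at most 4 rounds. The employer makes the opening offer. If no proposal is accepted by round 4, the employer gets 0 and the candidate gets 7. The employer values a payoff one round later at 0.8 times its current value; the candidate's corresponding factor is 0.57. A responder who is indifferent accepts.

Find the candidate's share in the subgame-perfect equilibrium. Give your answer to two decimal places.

29.91

Round 4 (the candidate proposes): rejection yields 0 for the employer; the candidate offers 0 and keeps 80.
Round 3 (the employer proposes): the candidate can get 80 next round, worth 0.57 × 80 = 45.6 now, so the employer offers 45.6, keeping 34.4.
Round 2 (the candidate proposes): the employer can get 34.4 next round, worth 0.8 × 34.4 = 27.52 now. The candidate offers 27.52 and keeps 80 − 27.52 = 52.48.
Round 1 (the employer proposes): the candidate can get 52.48 next round, worth 0.57 × 52.48 = 29.9136 now, so the employer offers 29.9136, keeping 50.0864.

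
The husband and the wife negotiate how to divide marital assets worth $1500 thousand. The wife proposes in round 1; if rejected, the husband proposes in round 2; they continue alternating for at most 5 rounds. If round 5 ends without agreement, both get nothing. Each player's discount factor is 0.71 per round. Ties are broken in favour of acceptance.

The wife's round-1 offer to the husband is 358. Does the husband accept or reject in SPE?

Reject

Round 5 (the wife proposes): the husband will accept anything ≥ 0, so the wife offers 0 and keeps 1500.
Round 4 (the husband proposes): the wife can get 1500 next round, worth 0.71 × 1500 = 1065 now, so the husband offers 1065, keeping 435.
Round 3 (the wife proposes): the husband can get 435 next round, worth 0.71 × 435 = 308.85 now; the wife offers that and keeps 1191.15.
Round 2 (the husband proposes): the wife can get 1191.15 next round, worth 0.71 × 1191.15 = 845.7165 now. The husband offers 845.7165 and keeps 1500 − 845.7165 = 654.2835.
So by rejecting in round 1, the husband gets 654.2835 next round, worth 0.71 × 654.2835 = 464.541285 now.
Offer 358 < 464.541285, so the husband rejects.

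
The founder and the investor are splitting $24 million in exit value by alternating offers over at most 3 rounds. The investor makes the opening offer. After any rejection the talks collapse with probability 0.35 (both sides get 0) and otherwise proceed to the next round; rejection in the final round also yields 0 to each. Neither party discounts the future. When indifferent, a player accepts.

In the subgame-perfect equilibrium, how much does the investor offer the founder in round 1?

5.46

Round 3 (the investor proposes): the founder will accept anything ≥ 0, so the investor offers 0 and keeps 24.
Round 2 (the founder proposes): rejecting gives the investor an expected 0.65 × 24 = 15.6. The founder offers 15.6 and keeps 24 − 15.6 = 8.4.
Round 1 (the investor proposes): rejecting gives the founder an expected 0.65 × 8.4 = 5.46; the investor offers that and keeps 18.54.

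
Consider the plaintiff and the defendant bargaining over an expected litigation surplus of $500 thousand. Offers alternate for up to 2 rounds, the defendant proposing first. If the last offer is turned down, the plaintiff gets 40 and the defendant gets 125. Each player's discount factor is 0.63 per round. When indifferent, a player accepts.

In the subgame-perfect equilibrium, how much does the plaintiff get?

By backward induction:
Round 2 (the plaintiff proposes): the defendant gets 125 if talks fail, so the plaintiff offers 125 and keeps 375.
Round 1 (the defendant proposes): the plaintiff can get 375 next round, worth 0.63 × 375 = 236.25 now, so the defendant offers 236.25, keeping 263.75.

236.25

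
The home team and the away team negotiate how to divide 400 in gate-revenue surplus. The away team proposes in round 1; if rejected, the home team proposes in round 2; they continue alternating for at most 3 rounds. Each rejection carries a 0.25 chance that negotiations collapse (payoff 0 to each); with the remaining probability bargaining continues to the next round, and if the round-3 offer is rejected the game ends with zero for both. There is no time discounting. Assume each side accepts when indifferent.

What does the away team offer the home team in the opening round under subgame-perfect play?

Round 3 (the away team proposes): rejection yields 0 for the home team; the away team offers 0 and keeps 400.
Round 2 (the home team proposes): rejecting gives the away team an expected 0.75 × 400 = 300; the home team offers that and keeps 100.
Round 1 (the away team proposes): rejecting gives the home team an expected 0.75 × 100 = 75; the away team offers that and keeps 325.

75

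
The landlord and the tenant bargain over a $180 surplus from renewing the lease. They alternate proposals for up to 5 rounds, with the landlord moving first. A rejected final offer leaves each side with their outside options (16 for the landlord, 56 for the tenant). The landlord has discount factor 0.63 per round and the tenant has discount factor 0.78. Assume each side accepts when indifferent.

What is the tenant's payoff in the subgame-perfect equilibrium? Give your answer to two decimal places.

Round 5 (the landlord proposes): the tenant gets 56 if talks fail, so the landlord offers 56 and keeps 124.
Round 4 (the tenant proposes): the landlord can get 124 next round, worth 0.63 × 124 = 78.12 now. The tenant offers 78.12 and keeps 180 − 78.12 = 101.88.
Round 3 (the landlord proposes): the tenant can get 101.88 next round, worth 0.78 × 101.88 = 79.4664 now, so the landlord offers 79.4664, keeping 100.5336.
Round 2 (the tenant proposes): the landlord can get 100.5336 next round, worth 0.63 × 100.5336 = 63.336168 now; the tenant offers that and keeps 116.663832.
Round 1 (the landlord proposes): the tenant can get 116.663832 next round, worth 0.78 × 116.663832 = 90.99778896 now. The landlord offers 90.99778896 and keeps 180 − 90.99778896 = 89.00221104.

91.00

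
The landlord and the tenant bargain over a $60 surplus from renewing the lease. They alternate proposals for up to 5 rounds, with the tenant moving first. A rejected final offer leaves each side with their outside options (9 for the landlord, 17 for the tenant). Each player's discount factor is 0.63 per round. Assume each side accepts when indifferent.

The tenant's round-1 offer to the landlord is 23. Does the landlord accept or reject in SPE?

Accept

Round 5 (the tenant proposes): the landlord gets 9 if talks fail, so the tenant offers 9 and keeps 51.
Round 4 (the landlord proposes): the tenant can get 51 next round, worth 0.63 × 51 = 32.13 now. The landlord offers 32.13 and keeps 60 − 32.13 = 27.87.
Round 3 (the tenant proposes): the landlord can get 27.87 next round, worth 0.63 × 27.87 = 17.5581 now. The tenant offers 17.5581 and keeps 60 − 17.5581 = 42.4419.
Round 2 (the landlord proposes): the tenant can get 42.4419 next round, worth 0.63 × 42.4419 = 26.738397 now. The landlord offers 26.738397 and keeps 60 − 26.738397 = 33.261603.
So by rejecting in round 1, the landlord gets 33.261603 next round, worth 0.63 × 33.261603 = 20.95480989 now.
Offer 23 ≥ 20.95480989, so the landlord accepts.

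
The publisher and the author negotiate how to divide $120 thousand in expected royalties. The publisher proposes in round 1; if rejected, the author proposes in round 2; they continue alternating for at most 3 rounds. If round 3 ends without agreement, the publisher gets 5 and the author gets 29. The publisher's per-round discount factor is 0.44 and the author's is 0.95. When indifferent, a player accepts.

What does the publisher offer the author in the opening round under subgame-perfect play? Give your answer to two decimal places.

Round 3 (the publisher proposes): the author gets 29 if talks fail, so the publisher offers 29 and keeps 91.
Round 2 (the author proposes): the publisher can get 91 next round, worth 0.44 × 91 = 40.04 now; the author offers that and keeps 79.96.
Round 1 (the publisher proposes): the author can get 79.96 next round, worth 0.95 × 79.96 = 75.962 now; the publisher offers that and keeps 44.038.

75.96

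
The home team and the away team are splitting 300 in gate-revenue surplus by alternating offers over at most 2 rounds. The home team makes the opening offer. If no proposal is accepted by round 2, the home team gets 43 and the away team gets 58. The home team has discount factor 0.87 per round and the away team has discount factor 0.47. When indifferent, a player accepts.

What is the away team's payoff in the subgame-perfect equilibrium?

Work backward from the last round.
Round 2 (the away team proposes): the home team gets 43 if talks fail, so the away team offers 43 and keeps 257.
Round 1 (the home team proposes): the away team can get 257 next round, worth 0.47 × 257 = 120.79 now, so the home team offers 120.79, keeping 179.21.

120.79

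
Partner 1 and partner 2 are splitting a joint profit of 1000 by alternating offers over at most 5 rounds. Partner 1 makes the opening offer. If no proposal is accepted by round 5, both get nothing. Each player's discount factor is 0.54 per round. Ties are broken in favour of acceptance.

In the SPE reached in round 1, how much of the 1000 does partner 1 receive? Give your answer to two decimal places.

Solve by backward induction from round 5.
Round 5 (partner 1 proposes): partner 2 will accept anything ≥ 0, so partner 1 offers 0 and keeps 1000.
Round 4 (partner 2 proposes): partner 1 can get 1000 next round, worth 0.54 × 1000 = 540 now, so partner 2 offers 540, keeping 460.
Round 3 (partner 1 proposes): partner 2 can get 460 next round, worth 0.54 × 460 = 248.4 now, so partner 1 offers 248.4, keeping 751.6.
Round 2 (partner 2 proposes): partner 1 can get 751.6 next round, worth 0.54 × 751.6 = 405.864 now. Partner 2 offers 405.864 and keeps 1000 − 405.864 = 594.136.
Round 1 (partner 1 proposes): partner 2 can get 594.136 next round, worth 0.54 × 594.136 = 320.83344 now; partner 1 offers that and keeps 679.16656.

679.17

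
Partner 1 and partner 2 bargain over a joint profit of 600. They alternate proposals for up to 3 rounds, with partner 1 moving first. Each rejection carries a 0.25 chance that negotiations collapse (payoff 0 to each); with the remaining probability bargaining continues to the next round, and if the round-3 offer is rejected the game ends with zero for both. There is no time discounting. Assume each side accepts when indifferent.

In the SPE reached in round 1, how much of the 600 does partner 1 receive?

By backward induction:
Round 3 (partner 1 proposes): partner 2 will accept anything ≥ 0, so partner 1 offers 0 and keeps 600.
Round 2 (partner 2 proposes): rejecting gives partner 1 an expected 0.75 × 600 = 450; partner 2 offers that and keeps 150.
Round 1 (partner 1 proposes): rejecting gives partner 2 an expected 0.75 × 150 = 112.5. Partner 1 offers 112.5 and keeps 600 − 112.5 = 487.5.

487.5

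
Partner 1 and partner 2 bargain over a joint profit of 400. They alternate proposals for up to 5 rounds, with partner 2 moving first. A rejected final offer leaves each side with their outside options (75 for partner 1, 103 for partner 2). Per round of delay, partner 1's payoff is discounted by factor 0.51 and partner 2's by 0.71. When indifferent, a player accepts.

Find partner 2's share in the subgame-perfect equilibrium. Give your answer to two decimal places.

309.58

Round 5 (partner 2 proposes): partner 1 gets 75 if talks fail, so partner 2 offers 75 and keeps 325.
Round 4 (partner 1 proposes): partner 2 can get 325 next round, worth 0.71 × 325 = 230.75 now. Partner 1 offers 230.75 and keeps 400 − 230.75 = 169.25.
Round 3 (partner 2 proposes): partner 1 can get 169.25 next round, worth 0.51 × 169.25 = 86.3175 now; partner 2 offers that and keeps 313.6825.
Round 2 (partner 1 proposes): partner 2 can get 313.6825 next round, worth 0.71 × 313.6825 = 222.714575 now. Partner 1 offers 222.714575 and keeps 400 − 222.714575 = 177.285425.
Round 1 (partner 2 proposes): partner 1 can get 177.285425 next round, worth 0.51 × 177.285425 = 90.41556675 now. Partner 2 offers 90.41556675 and keeps 400 − 90.41556675 = 309.58443325.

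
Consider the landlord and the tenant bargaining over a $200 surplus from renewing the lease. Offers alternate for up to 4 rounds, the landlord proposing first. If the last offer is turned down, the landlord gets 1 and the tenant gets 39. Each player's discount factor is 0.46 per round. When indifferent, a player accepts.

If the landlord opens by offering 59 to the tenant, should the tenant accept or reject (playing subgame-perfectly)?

Round 4 (the tenant proposes): the landlord gets 1 if talks fail, so the tenant offers 1 and keeps 199.
Round 3 (the landlord proposes): the tenant can get 199 next round, worth 0.46 × 199 = 91.54 now, so the landlord offers 91.54, keeping 108.46.
Round 2 (the tenant proposes): the landlord can get 108.46 next round, worth 0.46 × 108.46 = 49.8916 now, so the tenant offers 49.8916, keeping 150.1084.
So by rejecting in round 1, the tenant gets 150.1084 next round, worth 0.46 × 150.1084 = 69.049864 now.
Offer 59 < 69.049864, so the tenant rejects.

Reject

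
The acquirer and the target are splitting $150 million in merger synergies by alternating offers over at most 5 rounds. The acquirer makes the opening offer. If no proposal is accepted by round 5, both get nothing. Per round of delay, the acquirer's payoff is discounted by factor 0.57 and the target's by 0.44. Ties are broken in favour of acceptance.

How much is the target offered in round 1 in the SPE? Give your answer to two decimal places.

35.50

Round 5 (the acquirer proposes): the target will accept anything ≥ 0, so the acquirer offers 0 and keeps 150.
Round 4 (the target proposes): the acquirer can get 150 next round, worth 0.57 × 150 = 85.5 now. The target offers 85.5 and keeps 150 − 85.5 = 64.5.
Round 3 (the acquirer proposes): the target can get 64.5 next round, worth 0.44 × 64.5 = 28.38 now. The acquirer offers 28.38 and keeps 150 − 28.38 = 121.62.
Round 2 (the target proposes): the acquirer can get 121.62 next round, worth 0.57 × 121.62 = 69.3234 now, so the target offers 69.3234, keeping 80.6766.
Round 1 (the acquirer proposes): the target can get 80.6766 next round, worth 0.44 × 80.6766 = 35.497704 now. The acquirer offers 35.497704 and keeps 150 − 35.497704 = 114.502296.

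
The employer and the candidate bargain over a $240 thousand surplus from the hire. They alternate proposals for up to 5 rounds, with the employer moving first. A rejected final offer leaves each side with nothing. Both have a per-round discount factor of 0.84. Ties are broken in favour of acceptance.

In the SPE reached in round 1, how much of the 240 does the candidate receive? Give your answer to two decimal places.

Solve by backward induction from round 5.
Round 5 (the employer proposes): the candidate will accept anything ≥ 0, so the employer offers 0 and keeps 240.
Round 4 (the candidate proposes): the employer can get 240 next round, worth 0.84 × 240 = 201.6 now. The candidate offers 201.6 and keeps 240 − 201.6 = 38.4.
Round 3 (the employer proposes): the candidate can get 38.4 next round, worth 0.84 × 38.4 = 32.256 now; the employer offers that and keeps 207.744.
Round 2 (the candidate proposes): the employer can get 207.744 next round, worth 0.84 × 207.744 = 174.50496 now; the candidate offers that and keeps 65.49504.
Round 1 (the employer proposes): the candidate can get 65.49504 next round, worth 0.84 × 65.49504 = 55.0158336 now. The employer offers 55.0158336 and keeps 240 − 55.0158336 = 184.9841664.

55.02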